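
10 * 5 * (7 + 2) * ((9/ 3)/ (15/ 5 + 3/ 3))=675/ 2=337.50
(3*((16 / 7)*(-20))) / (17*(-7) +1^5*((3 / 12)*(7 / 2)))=512 / 441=1.16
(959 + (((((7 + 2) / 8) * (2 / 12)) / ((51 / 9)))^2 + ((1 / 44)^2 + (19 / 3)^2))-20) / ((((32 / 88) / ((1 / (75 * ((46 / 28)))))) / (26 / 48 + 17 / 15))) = 36997401644917 / 1010769408000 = 36.60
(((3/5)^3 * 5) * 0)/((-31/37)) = 0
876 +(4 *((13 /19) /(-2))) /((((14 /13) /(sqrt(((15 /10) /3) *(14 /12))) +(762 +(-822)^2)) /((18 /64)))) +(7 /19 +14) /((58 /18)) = 507 *sqrt(21) /1959049042699856 +100042035643995471987 /113624844476591648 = 880.46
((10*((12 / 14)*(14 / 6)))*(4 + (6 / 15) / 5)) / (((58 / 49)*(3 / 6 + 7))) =6664 / 725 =9.19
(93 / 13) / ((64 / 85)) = 7905 / 832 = 9.50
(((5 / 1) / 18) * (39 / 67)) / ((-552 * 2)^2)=65 / 489964032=0.00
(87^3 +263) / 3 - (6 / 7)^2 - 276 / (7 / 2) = 32267834 / 147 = 219509.07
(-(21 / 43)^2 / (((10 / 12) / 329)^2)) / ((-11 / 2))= 3436868232 / 508475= 6759.17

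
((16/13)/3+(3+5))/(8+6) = 164/273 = 0.60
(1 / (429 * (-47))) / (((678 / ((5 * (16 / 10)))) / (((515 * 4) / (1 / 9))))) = -8240 / 759473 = -0.01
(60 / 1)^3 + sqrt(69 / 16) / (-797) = 216000-sqrt(69) / 3188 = 216000.00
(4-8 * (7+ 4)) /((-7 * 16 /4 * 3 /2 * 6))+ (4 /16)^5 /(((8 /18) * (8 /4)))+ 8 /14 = 155837 /172032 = 0.91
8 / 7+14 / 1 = 106 / 7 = 15.14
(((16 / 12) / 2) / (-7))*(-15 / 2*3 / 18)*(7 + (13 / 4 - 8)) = 15 / 56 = 0.27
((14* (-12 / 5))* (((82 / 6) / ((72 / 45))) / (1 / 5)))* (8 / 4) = -2870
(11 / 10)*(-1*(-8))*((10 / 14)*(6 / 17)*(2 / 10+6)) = 13.75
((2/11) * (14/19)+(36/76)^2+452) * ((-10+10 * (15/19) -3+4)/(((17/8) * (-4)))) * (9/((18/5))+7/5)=294236397/1282633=229.40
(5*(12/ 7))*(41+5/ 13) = 32280/ 91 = 354.73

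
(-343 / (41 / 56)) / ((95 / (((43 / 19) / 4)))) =-206486 / 74005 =-2.79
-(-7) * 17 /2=119 /2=59.50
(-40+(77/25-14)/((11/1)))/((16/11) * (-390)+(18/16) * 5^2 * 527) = -0.00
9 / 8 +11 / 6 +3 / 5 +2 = 667 / 120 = 5.56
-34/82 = -17/41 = -0.41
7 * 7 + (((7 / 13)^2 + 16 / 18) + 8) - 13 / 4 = 334187 / 6084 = 54.93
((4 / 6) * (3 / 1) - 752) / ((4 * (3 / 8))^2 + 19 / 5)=-15000 / 121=-123.97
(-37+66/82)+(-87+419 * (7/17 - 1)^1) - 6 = -375.67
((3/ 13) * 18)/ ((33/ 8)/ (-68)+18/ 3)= 3264/ 4667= 0.70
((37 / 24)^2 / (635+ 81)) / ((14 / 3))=1369 / 1924608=0.00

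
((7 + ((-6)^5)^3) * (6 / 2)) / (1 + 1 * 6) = -1410554953707 / 7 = -201507850529.57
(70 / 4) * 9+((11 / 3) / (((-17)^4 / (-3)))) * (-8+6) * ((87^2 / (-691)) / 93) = 563567441403 / 3578206682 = 157.50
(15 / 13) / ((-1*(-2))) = 15 / 26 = 0.58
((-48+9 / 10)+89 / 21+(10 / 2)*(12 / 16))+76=15493 / 420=36.89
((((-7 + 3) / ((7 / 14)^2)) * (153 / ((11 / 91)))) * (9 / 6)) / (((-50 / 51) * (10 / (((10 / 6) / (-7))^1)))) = -202878 / 275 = -737.74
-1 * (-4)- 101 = -97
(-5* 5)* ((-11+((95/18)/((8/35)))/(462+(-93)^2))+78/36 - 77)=2815215875/1311984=2145.77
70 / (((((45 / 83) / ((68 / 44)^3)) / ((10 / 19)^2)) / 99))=570890600 / 43681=13069.54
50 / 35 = 10 / 7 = 1.43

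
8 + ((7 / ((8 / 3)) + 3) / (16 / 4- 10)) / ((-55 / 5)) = 1423 / 176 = 8.09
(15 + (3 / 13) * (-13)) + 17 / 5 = 15.40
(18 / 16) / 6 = 3 / 16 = 0.19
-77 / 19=-4.05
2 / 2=1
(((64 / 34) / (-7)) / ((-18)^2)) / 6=-4 / 28917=-0.00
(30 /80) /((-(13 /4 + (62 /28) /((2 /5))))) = -7 /164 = -0.04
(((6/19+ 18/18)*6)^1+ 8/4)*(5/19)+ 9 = 4189/361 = 11.60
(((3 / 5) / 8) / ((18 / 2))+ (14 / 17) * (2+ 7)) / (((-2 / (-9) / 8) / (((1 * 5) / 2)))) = 45411 / 68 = 667.81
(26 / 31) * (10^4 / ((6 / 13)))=1690000 / 93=18172.04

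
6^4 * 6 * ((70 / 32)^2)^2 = 364651875 / 2048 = 178052.67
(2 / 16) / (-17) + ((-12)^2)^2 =2820095 / 136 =20735.99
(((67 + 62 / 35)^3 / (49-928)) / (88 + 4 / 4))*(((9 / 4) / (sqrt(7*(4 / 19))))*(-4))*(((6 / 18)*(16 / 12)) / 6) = 13945313143*sqrt(133) / 70437236625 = 2.28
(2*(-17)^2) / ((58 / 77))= 22253 / 29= 767.34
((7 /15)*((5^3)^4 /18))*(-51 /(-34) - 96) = -2392578125 /4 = -598144531.25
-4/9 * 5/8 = -5/18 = -0.28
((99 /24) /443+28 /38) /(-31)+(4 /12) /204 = -7165325 /319374648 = -0.02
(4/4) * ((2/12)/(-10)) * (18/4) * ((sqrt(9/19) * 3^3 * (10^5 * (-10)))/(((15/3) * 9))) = 135000 * sqrt(19)/19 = 30971.12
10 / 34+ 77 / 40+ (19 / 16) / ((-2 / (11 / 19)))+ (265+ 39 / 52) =267.63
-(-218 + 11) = 207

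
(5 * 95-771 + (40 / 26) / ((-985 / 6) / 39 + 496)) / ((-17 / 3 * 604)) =25547268 / 295407793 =0.09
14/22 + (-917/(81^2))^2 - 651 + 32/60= -1538472257459/2367569655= -649.81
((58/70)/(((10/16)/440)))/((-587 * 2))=-0.50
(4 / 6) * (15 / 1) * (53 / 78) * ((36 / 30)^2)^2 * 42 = 961632 / 1625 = 591.77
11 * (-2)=-22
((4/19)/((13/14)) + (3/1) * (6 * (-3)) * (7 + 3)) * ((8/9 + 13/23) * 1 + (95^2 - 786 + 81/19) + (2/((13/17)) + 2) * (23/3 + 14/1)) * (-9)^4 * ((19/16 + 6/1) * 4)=-3987323287330635/4693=-849632066339.36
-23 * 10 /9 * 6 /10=-46 /3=-15.33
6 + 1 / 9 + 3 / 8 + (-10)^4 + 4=720755 / 72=10010.49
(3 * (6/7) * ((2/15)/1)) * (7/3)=4/5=0.80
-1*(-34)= 34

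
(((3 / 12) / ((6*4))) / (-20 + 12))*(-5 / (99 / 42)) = 35 / 12672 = 0.00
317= 317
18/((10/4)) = 36/5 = 7.20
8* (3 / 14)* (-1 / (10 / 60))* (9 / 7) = -648 / 49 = -13.22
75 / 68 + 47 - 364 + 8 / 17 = -21449 / 68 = -315.43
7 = 7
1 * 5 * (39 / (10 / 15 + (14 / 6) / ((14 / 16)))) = 117 / 2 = 58.50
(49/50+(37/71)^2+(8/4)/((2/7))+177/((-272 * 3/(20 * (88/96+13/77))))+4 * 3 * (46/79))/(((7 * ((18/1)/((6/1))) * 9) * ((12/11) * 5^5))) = 387466927453/23709158865000000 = 0.00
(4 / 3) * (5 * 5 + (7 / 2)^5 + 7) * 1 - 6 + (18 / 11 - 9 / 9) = 194725 / 264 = 737.59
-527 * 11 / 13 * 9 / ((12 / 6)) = -2006.65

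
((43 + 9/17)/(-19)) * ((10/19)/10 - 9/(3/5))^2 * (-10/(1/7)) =4177980800/116603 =35830.82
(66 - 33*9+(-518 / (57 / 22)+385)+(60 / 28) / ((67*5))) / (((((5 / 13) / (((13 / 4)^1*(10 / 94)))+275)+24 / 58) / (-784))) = 673883343952 / 5175718845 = 130.20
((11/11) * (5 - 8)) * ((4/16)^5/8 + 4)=-98307/8192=-12.00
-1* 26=-26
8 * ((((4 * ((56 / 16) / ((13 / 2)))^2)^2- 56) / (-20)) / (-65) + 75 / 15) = 14726840 / 371293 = 39.66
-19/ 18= -1.06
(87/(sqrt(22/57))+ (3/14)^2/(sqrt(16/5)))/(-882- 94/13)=-1131 *sqrt(1254)/254320- 117 *sqrt(5)/9063040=-0.16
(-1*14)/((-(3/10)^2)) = 1400/9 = 155.56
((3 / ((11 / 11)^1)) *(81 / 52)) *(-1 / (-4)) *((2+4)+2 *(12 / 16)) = 3645 / 416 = 8.76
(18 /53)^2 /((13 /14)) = 4536 /36517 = 0.12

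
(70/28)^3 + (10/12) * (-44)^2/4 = 10055/24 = 418.96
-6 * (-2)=12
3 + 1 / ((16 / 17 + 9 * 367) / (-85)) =167056 / 56167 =2.97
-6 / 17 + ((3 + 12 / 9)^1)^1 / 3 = 167 / 153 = 1.09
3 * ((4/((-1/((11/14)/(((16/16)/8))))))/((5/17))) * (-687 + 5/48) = 176159.34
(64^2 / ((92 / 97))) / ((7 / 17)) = 10488.05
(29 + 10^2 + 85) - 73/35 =7417/35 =211.91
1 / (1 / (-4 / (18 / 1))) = -2 / 9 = -0.22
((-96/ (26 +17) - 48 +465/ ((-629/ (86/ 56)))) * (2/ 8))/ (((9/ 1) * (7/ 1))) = -12967235/ 63614544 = -0.20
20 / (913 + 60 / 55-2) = 220 / 10033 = 0.02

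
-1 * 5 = -5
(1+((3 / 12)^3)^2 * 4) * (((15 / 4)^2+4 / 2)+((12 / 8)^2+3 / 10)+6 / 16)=311395 / 16384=19.01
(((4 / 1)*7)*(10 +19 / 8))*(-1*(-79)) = 54747 / 2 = 27373.50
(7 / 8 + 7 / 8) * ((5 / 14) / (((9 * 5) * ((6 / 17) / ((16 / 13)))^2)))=2312 / 13689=0.17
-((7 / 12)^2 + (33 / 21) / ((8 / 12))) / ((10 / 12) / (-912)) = 103322 / 35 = 2952.06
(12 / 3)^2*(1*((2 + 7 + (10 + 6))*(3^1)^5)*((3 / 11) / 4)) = 72900 / 11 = 6627.27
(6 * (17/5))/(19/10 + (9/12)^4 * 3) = 7.16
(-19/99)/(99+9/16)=-304/157707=-0.00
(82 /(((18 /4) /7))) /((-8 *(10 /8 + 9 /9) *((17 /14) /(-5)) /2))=80360 /1377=58.36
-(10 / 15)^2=-4 / 9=-0.44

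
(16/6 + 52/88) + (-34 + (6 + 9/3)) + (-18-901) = -62089/66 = -940.74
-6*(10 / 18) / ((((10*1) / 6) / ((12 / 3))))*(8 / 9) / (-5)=64 / 45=1.42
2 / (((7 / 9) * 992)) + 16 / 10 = 27821 / 17360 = 1.60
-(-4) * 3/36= 0.33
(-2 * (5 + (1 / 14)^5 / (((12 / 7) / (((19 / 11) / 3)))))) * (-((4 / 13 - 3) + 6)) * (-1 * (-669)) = 1458749437231 / 65921856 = 22128.46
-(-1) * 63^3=250047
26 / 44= 13 / 22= 0.59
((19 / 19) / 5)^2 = 1 / 25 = 0.04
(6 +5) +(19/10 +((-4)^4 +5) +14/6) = 276.23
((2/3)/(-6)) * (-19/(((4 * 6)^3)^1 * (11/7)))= 133/1368576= 0.00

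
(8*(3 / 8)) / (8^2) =3 / 64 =0.05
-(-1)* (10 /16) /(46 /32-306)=-0.00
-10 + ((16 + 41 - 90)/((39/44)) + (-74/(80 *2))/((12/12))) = -49601/1040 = -47.69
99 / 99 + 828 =829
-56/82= -28/41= -0.68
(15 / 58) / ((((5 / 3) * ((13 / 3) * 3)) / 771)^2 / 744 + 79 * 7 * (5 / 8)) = 2985282702 / 3989581569917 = 0.00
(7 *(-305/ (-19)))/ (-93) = -1.21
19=19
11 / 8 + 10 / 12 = 53 / 24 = 2.21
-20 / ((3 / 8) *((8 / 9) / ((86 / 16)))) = -645 / 2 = -322.50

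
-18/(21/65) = -390/7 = -55.71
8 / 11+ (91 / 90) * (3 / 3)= 1.74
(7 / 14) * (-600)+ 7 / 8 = -2393 / 8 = -299.12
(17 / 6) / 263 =17 / 1578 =0.01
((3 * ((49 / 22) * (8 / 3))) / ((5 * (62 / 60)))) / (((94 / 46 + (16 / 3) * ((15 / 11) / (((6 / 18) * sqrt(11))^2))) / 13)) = 3867864 / 689657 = 5.61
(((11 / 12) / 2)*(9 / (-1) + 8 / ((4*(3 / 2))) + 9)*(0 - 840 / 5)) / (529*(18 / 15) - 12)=-770 / 4671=-0.16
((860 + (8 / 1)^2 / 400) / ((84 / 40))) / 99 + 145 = 73823 / 495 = 149.14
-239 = -239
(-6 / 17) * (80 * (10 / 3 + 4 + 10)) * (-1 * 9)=74880 / 17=4404.71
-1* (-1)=1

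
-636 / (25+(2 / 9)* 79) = -5724 / 383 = -14.95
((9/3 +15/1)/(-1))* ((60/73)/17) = -0.87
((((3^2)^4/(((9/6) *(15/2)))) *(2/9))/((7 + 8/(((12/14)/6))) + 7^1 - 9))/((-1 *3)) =-216/305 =-0.71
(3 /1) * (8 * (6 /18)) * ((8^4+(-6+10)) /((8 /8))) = 32800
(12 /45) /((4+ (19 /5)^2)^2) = 500 /637563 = 0.00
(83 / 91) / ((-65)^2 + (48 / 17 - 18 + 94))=1411 / 6658015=0.00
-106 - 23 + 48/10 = -124.20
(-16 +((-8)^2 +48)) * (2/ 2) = 96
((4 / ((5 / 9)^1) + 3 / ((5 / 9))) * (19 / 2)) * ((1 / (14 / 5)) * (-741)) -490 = -32167.75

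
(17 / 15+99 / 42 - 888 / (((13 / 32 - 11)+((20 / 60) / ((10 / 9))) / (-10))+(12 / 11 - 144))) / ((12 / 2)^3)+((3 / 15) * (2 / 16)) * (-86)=-1594225079 / 756609840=-2.11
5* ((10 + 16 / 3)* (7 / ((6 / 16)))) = 12880 / 9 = 1431.11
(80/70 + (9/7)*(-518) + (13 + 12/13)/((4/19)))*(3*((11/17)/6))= -2397285/12376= -193.70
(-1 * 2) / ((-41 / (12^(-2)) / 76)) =19 / 738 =0.03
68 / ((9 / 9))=68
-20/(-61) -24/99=172/2013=0.09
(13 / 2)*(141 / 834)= 611 / 556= 1.10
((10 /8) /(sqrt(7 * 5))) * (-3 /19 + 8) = 149 * sqrt(35) /532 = 1.66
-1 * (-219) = 219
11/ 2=5.50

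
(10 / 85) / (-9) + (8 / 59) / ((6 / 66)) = 13346 / 9027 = 1.48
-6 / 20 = -3 / 10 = -0.30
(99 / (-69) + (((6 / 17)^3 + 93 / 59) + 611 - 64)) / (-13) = -3648053135 / 86670233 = -42.09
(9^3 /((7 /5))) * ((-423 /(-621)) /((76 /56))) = 114210 /437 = 261.35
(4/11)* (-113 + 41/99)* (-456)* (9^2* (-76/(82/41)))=-6952963968/121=-57462512.13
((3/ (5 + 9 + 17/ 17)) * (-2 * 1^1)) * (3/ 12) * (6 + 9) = -3/ 2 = -1.50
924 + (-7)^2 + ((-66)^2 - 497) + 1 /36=173953 /36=4832.03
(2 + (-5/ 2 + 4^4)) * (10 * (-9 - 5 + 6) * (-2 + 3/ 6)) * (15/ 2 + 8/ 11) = 2774730/ 11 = 252248.18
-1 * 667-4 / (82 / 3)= -27353 / 41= -667.15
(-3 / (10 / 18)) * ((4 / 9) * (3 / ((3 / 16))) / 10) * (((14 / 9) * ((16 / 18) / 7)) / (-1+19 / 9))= -256 / 375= -0.68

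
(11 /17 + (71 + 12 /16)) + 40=7643 /68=112.40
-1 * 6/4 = -3/2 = -1.50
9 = 9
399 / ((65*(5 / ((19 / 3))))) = 2527 / 325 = 7.78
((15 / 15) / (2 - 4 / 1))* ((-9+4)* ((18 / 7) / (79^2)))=45 / 43687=0.00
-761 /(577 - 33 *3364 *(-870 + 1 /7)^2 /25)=932225 /4115871435227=0.00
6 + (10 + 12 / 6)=18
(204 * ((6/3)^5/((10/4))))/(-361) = -13056/1805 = -7.23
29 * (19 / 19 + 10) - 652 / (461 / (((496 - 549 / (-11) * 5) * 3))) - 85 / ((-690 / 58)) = -992721980 / 349899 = -2837.17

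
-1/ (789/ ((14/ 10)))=-7/ 3945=-0.00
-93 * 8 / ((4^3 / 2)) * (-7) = 651 / 4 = 162.75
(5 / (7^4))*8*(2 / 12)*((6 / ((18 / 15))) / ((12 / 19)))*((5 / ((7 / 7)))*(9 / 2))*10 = 11875 / 2401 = 4.95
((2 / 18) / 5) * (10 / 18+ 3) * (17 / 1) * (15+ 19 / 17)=8768 / 405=21.65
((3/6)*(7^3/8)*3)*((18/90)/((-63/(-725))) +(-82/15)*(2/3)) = -6909/80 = -86.36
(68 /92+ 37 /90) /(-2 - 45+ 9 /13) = -30953 /1246140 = -0.02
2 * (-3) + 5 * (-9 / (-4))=21 / 4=5.25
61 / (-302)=-61 / 302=-0.20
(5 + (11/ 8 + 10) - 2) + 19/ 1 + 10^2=133.38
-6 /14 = -3 /7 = -0.43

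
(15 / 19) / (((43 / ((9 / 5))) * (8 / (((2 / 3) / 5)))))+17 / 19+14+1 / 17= 4153953 / 277780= 14.95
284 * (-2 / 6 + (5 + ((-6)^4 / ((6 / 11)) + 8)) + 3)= 2037700 / 3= 679233.33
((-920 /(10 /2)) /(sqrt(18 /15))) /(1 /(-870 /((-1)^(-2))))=26680 * sqrt(30)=146132.38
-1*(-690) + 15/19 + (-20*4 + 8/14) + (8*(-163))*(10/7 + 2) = -513313/133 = -3859.50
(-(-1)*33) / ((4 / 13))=429 / 4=107.25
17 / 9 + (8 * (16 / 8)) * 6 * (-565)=-488143 / 9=-54238.11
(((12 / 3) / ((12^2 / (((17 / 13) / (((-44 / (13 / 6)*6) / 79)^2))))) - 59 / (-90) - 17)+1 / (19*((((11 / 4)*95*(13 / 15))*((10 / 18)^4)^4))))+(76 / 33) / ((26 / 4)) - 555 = -36749207418050815042423423 / 64682005781250000000000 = -568.15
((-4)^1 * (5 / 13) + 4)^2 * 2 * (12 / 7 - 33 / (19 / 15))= -509952 / 1729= -294.94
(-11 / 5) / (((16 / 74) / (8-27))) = 7733 / 40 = 193.32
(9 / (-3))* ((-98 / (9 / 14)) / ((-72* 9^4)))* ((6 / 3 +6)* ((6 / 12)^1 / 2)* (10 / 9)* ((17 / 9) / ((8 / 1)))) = -29155 / 57395628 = -0.00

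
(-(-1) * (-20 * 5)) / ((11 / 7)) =-63.64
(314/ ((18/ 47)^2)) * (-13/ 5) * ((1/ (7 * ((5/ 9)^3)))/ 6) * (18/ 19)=-121731363/ 166250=-732.22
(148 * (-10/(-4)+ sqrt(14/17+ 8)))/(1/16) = 5920+ 11840 * sqrt(102)/17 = 12954.01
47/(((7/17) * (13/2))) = 1598/91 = 17.56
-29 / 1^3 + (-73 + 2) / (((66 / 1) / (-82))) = 1954 / 33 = 59.21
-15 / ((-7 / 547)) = 8205 / 7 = 1172.14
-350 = -350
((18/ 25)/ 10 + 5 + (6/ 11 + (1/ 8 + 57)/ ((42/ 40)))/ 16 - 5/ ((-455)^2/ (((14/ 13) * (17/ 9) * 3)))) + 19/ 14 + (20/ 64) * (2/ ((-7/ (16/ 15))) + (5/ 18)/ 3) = 22374392543/ 2283781500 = 9.80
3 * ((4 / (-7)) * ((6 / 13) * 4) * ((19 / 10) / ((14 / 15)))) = -4104 / 637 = -6.44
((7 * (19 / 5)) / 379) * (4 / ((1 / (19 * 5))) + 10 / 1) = 10374 / 379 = 27.37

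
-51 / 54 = -17 / 18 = -0.94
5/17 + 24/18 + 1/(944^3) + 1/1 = 112725139507/42902851584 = 2.63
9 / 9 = 1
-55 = -55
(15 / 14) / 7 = 0.15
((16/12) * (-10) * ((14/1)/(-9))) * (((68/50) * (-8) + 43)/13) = 89936/1755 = 51.25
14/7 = 2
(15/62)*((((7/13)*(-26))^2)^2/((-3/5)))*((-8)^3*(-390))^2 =-19146583572480000/31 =-617631728144516.13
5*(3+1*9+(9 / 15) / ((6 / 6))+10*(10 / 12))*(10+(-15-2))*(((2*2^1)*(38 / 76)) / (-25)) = 4396 / 75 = 58.61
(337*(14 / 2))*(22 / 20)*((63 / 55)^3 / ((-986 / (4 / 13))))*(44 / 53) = -2359443492 / 2335279375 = -1.01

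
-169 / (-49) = 169 / 49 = 3.45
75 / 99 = 25 / 33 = 0.76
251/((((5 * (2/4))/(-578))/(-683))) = 198176548/5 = 39635309.60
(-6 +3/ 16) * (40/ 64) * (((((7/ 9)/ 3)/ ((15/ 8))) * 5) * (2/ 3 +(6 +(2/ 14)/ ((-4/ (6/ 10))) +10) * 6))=-628463/ 2592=-242.46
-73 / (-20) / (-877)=-73 / 17540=-0.00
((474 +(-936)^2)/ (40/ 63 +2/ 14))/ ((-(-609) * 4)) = 1314855/ 2842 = 462.65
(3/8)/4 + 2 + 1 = 99/32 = 3.09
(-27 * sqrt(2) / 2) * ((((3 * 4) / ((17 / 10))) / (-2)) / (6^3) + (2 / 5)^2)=-3297 * sqrt(2) / 1700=-2.74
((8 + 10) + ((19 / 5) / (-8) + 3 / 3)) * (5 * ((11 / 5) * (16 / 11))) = 1482 / 5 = 296.40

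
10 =10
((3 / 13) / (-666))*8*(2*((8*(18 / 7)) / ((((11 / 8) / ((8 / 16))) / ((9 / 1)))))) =-13824 / 37037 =-0.37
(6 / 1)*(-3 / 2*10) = -90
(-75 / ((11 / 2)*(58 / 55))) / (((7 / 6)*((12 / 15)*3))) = -1875 / 406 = -4.62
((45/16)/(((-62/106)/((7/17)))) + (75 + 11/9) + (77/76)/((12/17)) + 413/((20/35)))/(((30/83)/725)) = 1731882172825/1081404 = 1601512.64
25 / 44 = 0.57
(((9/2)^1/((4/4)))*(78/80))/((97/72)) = 3159/970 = 3.26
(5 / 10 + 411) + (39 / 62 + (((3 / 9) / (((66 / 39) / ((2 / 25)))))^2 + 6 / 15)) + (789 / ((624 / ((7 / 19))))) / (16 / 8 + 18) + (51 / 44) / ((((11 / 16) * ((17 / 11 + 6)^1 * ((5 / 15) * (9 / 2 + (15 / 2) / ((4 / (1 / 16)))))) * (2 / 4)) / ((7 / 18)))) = 2250551667017603437 / 5453694880920000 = 412.67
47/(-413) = -47/413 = -0.11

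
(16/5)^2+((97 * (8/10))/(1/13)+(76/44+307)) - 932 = 108836/275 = 395.77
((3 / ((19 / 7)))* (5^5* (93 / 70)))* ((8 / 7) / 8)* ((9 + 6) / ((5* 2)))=523125 / 532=983.32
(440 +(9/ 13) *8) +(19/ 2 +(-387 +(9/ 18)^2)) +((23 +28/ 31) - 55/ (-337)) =50171241/ 543244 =92.35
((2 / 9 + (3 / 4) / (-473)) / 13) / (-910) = -289 / 15495480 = -0.00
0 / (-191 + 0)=0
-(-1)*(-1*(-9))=9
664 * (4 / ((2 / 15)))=19920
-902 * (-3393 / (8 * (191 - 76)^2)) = 28.93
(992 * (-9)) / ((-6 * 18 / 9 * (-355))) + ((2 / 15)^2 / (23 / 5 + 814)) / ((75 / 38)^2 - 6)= -83289456488 / 39741413265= -2.10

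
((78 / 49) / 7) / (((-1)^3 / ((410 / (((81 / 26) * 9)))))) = -277160 / 83349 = -3.33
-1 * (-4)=4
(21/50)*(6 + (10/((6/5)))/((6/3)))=427/100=4.27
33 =33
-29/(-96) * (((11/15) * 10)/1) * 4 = 8.86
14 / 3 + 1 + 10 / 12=13 / 2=6.50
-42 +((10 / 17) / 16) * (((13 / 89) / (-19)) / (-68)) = -656811391 / 15638368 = -42.00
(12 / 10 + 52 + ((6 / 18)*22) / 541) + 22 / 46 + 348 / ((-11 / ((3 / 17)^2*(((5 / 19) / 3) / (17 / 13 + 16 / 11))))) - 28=2077593122521 / 80964547905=25.66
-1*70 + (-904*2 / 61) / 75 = -322058 / 4575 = -70.40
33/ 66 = 1/ 2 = 0.50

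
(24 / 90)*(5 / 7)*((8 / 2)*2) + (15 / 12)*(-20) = -23.48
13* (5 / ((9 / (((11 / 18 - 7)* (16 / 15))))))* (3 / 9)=-11960 / 729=-16.41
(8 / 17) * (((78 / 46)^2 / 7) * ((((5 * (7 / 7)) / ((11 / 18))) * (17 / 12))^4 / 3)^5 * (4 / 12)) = 165865618703482326895466224591054630279541015625 / 326525679204469271962753826816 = 507971131420931336.54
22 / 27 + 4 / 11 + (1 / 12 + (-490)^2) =285240299 / 1188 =240101.26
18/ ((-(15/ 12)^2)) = -288/ 25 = -11.52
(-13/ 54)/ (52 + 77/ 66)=-0.00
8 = 8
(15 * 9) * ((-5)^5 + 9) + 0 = -420660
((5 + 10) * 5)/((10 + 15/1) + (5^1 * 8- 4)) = 75/61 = 1.23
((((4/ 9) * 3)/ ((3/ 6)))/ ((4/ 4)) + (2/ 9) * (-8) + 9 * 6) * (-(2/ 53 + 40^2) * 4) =-167568752/ 477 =-351297.17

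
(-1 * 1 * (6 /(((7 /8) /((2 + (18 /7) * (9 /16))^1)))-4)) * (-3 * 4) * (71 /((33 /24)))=12165.11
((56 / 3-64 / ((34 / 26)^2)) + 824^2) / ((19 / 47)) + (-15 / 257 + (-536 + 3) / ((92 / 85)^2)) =60165908395990763 / 35832860304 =1679070.77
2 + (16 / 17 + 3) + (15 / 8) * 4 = 13.44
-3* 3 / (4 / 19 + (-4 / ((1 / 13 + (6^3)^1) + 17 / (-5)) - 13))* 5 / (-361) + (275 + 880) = 18456533115 / 15979817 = 1154.99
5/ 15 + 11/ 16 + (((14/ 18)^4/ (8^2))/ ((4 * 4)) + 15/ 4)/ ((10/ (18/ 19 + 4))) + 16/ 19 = 2373270287/ 638254080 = 3.72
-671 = -671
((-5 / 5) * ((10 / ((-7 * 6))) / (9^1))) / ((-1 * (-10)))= 1 / 378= 0.00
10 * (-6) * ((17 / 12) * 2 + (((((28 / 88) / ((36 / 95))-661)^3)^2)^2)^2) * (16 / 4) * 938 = -408445144931356693438124954526307451383100340943020894943774620567484462359344215630684494292983007433341855012382098657910750603063985567785 / 38648542900743213361159000407471136470421279830338473844224164888576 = -10568190008620021569311260000000000000000000000000000000000000000000000000.00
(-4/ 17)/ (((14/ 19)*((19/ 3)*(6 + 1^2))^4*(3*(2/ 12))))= -324/ 1959746621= -0.00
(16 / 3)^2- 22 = 58 / 9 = 6.44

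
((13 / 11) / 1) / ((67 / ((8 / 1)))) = 104 / 737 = 0.14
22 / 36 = 0.61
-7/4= -1.75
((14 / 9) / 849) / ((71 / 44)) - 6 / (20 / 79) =-128568947 / 5425110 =-23.70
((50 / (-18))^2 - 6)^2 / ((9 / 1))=19321 / 59049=0.33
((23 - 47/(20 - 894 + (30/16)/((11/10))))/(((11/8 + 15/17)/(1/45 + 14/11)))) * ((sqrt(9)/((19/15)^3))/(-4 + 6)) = 8677803066300/889013077183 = 9.76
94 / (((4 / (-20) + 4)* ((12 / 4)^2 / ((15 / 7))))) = 2350 / 399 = 5.89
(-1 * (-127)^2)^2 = 260144641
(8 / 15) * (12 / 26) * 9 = 144 / 65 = 2.22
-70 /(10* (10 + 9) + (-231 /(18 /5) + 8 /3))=-140 /257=-0.54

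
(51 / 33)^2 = 289 / 121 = 2.39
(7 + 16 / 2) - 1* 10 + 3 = 8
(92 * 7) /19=644 /19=33.89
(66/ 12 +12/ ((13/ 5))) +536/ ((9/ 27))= 42071/ 26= 1618.12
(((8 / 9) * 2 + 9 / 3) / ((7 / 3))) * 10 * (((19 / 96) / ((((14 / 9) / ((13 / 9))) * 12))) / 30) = 10621 / 1016064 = 0.01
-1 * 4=-4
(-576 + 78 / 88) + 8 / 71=-1796303 / 3124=-575.00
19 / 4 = 4.75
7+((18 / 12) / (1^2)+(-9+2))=3 / 2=1.50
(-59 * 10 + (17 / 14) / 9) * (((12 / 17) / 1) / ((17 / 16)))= -2378336 / 6069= -391.88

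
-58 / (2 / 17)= -493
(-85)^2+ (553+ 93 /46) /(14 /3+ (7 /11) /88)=2292564287 /312179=7343.75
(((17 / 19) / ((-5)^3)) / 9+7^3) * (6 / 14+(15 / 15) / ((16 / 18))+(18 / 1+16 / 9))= 9852764701 / 1346625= 7316.64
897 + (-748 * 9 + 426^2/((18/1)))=4247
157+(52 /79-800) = -50745 /79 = -642.34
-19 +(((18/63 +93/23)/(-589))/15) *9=-9010846/474145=-19.00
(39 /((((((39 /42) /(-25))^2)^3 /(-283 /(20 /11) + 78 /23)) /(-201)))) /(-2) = -1940910563098828125000 /8539739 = -227279845800770.74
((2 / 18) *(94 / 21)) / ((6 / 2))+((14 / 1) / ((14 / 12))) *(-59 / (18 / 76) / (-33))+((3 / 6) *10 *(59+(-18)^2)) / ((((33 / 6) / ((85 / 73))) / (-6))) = -1066201786 / 455301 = -2341.75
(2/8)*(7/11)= 7/44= 0.16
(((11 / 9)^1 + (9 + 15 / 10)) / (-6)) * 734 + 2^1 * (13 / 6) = -77203 / 54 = -1429.69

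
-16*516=-8256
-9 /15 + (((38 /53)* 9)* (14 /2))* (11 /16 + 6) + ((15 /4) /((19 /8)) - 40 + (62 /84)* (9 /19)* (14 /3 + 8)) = 75418839 /281960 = 267.48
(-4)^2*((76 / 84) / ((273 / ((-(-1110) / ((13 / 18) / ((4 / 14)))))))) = 1349760 / 57967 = 23.28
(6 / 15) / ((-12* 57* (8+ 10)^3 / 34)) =-17 / 4986360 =-0.00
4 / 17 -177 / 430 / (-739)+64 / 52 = 102996597 / 70227170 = 1.47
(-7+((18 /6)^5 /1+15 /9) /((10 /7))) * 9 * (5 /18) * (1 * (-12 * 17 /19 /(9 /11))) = -921536 /171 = -5389.10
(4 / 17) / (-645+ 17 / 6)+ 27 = 1768503 / 65501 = 27.00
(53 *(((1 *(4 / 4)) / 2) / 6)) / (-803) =-53 / 9636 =-0.01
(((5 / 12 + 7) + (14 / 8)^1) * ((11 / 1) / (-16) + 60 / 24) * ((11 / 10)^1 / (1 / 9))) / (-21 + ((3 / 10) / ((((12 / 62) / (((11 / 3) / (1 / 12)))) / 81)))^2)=87725 / 16275607808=0.00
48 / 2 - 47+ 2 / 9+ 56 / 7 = -133 / 9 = -14.78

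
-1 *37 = -37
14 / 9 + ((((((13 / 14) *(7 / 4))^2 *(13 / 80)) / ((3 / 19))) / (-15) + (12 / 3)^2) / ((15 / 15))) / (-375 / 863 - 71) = 1.33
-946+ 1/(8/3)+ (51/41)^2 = -12695957/13448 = -944.08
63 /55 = 1.15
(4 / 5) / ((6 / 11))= 22 / 15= 1.47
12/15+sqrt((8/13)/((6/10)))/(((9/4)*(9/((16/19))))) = 128*sqrt(390)/60021+4/5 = 0.84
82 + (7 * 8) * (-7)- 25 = -335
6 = 6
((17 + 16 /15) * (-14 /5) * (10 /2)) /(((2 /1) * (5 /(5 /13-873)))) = 21519568 /975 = 22071.35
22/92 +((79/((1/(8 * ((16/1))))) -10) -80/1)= 461023/46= 10022.24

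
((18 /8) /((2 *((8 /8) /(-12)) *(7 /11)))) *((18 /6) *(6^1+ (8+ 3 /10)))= -127413 /140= -910.09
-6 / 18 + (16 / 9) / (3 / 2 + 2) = 11 / 63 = 0.17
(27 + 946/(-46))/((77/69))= 444/77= 5.77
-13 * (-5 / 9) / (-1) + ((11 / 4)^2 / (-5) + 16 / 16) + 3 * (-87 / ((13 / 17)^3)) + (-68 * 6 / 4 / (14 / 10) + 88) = -6380727331 / 11072880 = -576.25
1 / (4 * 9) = 1 / 36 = 0.03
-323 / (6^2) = -323 / 36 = -8.97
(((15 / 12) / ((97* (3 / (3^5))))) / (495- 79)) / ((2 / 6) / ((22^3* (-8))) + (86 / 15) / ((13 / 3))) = 8085825 / 4263616958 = 0.00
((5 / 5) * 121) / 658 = 121 / 658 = 0.18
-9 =-9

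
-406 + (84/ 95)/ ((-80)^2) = -61711979/ 152000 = -406.00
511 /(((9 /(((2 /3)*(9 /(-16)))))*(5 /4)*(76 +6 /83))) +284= 7678981 /27060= 283.78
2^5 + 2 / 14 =225 / 7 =32.14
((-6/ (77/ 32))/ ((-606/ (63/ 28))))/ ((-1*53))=-72/ 412181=-0.00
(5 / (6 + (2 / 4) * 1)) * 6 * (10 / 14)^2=1500 / 637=2.35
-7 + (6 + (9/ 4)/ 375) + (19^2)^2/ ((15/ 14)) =182447909/ 1500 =121631.94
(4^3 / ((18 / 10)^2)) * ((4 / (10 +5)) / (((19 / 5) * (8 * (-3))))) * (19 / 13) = -800 / 9477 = -0.08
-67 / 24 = -2.79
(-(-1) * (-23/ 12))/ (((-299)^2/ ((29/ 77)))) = -29/ 3591588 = -0.00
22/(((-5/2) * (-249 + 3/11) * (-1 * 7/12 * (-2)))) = 121/3990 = 0.03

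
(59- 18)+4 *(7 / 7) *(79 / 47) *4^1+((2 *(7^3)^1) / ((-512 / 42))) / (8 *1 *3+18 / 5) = 18224373 / 276736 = 65.85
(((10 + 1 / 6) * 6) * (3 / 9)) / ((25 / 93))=1891 / 25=75.64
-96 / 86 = -48 / 43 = -1.12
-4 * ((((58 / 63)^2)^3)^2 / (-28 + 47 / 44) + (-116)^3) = 28922704910366089548361116574976 / 4632388169247411037421985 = 6243584.06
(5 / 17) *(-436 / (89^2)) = -2180 / 134657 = -0.02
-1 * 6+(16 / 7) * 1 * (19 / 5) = 94 / 35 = 2.69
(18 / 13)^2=324 / 169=1.92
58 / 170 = 29 / 85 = 0.34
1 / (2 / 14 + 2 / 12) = 42 / 13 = 3.23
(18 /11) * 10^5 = 1800000 /11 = 163636.36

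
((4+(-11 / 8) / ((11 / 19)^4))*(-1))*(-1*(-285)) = 25002765 / 10648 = 2348.12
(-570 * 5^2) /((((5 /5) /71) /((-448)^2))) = -203062272000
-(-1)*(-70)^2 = 4900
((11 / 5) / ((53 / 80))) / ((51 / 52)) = 3.39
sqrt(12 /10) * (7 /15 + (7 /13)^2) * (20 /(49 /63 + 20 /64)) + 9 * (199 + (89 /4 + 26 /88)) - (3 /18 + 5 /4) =368256 * sqrt(30) /132665 + 263009 /132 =2007.70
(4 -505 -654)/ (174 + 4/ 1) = -1155/ 178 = -6.49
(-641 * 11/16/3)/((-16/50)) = 176275/384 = 459.05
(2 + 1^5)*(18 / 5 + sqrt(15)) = 54 / 5 + 3*sqrt(15) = 22.42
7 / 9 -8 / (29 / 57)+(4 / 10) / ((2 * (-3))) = -19592 / 1305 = -15.01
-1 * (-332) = 332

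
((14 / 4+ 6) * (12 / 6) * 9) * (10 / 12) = 285 / 2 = 142.50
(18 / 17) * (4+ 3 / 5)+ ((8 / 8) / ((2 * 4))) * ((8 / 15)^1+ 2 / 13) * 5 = 70279 / 13260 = 5.30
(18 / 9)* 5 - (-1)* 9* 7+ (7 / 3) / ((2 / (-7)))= 389 / 6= 64.83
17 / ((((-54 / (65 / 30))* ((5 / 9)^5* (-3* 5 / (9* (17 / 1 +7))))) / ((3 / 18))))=483327 / 15625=30.93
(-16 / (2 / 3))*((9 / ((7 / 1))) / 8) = -27 / 7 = -3.86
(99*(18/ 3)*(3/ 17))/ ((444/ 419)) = 124443/ 1258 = 98.92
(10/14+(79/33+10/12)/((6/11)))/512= 557/43008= 0.01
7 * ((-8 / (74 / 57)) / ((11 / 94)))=-150024 / 407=-368.61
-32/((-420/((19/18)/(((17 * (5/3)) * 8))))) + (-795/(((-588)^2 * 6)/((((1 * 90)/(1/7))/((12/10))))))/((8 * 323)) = 1767317/6381446400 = 0.00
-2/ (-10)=1/ 5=0.20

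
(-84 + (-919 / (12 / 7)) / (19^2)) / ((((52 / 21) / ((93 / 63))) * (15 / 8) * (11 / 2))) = -11479951 / 2323035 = -4.94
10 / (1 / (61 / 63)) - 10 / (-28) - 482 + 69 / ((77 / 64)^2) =-45281317 / 106722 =-424.29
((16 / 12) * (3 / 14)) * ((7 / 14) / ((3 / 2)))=2 / 21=0.10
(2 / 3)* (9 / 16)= 3 / 8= 0.38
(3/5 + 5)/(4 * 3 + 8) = 7/25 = 0.28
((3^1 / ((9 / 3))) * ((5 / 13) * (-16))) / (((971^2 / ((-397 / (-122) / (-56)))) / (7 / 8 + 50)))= 807895 / 41869683128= 0.00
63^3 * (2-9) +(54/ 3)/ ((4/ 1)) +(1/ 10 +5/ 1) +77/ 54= -472585853/ 270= -1750317.97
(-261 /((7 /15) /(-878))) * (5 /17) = 17186850 /119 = 144427.31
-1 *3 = -3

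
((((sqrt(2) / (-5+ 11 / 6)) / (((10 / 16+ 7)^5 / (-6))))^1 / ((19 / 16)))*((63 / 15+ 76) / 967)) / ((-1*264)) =-315359232*sqrt(2) / 16216067390995285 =-0.00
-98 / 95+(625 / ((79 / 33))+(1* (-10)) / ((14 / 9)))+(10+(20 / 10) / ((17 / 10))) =236484652 / 893095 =264.79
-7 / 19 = -0.37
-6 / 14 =-3 / 7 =-0.43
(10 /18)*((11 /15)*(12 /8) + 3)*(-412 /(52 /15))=-21115 /78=-270.71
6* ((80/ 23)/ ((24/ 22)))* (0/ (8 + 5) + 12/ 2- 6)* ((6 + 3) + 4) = 0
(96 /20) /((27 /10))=16 /9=1.78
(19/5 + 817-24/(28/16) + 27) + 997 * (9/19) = 868722/665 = 1306.35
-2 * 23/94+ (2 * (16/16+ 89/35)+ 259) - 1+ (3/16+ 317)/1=581.78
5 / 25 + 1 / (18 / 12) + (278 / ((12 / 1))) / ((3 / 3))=721 / 30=24.03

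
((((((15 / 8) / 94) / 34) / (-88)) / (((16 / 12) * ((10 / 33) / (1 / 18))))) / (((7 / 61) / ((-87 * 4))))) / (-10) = -15921 / 57272320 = -0.00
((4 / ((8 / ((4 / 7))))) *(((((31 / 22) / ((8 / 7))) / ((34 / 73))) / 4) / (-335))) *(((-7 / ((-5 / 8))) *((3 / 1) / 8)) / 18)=-15841 / 120278400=-0.00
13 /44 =0.30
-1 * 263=-263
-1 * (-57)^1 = 57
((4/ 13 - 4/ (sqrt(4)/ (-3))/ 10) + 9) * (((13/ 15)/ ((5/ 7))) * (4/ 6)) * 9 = 9016/ 125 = 72.13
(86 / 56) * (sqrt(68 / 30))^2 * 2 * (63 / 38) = 2193 / 190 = 11.54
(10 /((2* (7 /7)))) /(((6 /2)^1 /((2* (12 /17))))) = 40 /17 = 2.35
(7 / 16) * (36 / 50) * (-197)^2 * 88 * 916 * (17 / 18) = 23266849298 / 25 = 930673971.92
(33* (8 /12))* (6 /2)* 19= 1254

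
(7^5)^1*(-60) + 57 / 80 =-80673543 / 80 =-1008419.29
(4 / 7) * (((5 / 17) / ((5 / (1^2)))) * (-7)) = -4 / 17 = -0.24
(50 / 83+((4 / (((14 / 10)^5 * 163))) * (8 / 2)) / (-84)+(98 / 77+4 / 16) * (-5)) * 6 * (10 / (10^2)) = -294622108681 / 70033626124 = -4.21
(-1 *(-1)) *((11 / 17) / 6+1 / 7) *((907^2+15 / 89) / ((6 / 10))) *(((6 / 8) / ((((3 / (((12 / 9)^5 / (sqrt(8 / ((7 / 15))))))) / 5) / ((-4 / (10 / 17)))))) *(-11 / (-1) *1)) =-9226359228416 *sqrt(210) / 4087503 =-32710103.84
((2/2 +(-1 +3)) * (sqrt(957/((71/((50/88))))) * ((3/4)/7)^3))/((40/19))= 0.00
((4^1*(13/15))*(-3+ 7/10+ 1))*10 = -45.07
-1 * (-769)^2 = -591361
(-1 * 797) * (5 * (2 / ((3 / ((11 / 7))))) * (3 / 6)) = -43835 / 21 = -2087.38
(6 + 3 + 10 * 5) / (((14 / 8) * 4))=59 / 7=8.43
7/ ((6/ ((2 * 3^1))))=7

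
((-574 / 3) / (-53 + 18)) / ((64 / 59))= 2419 / 480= 5.04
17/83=0.20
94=94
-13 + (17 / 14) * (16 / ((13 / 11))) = 313 / 91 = 3.44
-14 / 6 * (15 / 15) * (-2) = 14 / 3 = 4.67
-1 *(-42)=42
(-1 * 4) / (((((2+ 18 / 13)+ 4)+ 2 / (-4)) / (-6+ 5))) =104 / 179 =0.58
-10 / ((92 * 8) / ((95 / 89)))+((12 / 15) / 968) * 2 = -254623 / 19814960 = -0.01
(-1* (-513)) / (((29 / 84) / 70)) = 3016440 / 29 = 104015.17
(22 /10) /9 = 11 /45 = 0.24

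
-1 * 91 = -91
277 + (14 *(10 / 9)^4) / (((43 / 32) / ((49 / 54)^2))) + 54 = 70765117777 / 205667667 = 344.08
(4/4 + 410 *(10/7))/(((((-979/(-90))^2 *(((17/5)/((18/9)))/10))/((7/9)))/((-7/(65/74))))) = -38293668000/211815461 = -180.79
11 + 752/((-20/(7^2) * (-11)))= 9817/55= 178.49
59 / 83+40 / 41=5739 / 3403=1.69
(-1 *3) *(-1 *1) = 3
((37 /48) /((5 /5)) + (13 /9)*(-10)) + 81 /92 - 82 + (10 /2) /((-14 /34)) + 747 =14839243 /23184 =640.06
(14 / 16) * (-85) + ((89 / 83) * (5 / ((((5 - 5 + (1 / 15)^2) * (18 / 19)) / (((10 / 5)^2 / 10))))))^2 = 14293306045 / 55112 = 259350.16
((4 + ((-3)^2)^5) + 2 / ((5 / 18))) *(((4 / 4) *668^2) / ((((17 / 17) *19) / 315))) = 8301534785712 / 19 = 436922883458.53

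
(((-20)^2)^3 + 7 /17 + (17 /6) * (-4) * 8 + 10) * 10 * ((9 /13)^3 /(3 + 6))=881278894890 /37349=23595782.88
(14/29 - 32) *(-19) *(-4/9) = -266.15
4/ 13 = 0.31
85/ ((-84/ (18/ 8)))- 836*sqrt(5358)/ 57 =-1075.85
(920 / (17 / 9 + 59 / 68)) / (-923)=-563040 / 1557101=-0.36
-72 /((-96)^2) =-1 /128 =-0.01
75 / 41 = 1.83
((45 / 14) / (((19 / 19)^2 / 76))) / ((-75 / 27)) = -3078 / 35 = -87.94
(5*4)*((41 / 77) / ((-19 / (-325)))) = 266500 / 1463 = 182.16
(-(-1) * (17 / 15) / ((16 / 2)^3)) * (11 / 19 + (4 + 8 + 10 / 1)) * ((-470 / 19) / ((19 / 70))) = -3998995 / 877952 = -4.55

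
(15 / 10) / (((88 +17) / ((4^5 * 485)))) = 49664 / 7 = 7094.86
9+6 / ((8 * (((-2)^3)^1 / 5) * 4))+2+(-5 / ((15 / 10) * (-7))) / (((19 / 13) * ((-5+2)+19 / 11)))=3799129 / 357504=10.63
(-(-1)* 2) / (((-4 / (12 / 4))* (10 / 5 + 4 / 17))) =-51 / 76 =-0.67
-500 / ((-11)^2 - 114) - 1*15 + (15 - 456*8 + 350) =-3369.43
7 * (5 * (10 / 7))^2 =2500 / 7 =357.14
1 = 1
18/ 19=0.95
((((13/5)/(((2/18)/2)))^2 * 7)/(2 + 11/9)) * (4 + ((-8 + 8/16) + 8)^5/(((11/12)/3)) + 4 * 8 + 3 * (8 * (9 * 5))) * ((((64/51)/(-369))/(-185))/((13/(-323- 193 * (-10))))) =12409596946656/1028336375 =12067.64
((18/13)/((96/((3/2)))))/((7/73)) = 657/2912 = 0.23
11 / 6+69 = 425 / 6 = 70.83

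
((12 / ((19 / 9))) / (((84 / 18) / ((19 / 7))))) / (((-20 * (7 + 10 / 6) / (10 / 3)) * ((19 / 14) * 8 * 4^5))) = -81 / 14163968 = -0.00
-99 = -99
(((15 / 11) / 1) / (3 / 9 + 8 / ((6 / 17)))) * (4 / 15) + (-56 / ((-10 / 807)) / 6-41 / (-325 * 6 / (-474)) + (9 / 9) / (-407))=2261199536 / 3042325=743.25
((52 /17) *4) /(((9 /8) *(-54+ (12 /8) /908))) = -3021824 /15003333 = -0.20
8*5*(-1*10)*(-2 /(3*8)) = 100 /3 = 33.33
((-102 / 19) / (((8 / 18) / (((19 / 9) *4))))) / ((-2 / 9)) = 459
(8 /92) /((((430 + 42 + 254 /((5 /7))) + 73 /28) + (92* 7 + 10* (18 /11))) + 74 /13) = 40040 /688969301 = 0.00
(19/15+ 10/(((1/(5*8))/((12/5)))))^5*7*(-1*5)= -4362884833905135916693/151875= -28726813721186080.11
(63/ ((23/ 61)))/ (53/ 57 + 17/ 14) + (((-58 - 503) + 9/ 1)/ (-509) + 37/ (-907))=1434749880725/ 18167824039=78.97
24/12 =2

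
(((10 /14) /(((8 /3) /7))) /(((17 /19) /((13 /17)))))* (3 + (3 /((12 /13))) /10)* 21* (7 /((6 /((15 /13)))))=5572035 /36992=150.63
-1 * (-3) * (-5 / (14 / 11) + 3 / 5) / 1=-699 / 70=-9.99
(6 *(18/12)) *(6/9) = 6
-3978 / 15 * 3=-3978 / 5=-795.60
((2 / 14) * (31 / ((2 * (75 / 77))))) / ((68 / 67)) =22847 / 10200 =2.24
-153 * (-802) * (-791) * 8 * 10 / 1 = -7764835680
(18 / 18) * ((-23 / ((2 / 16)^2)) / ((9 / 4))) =-5888 / 9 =-654.22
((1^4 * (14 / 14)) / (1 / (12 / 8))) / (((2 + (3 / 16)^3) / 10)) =7.48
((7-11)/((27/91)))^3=-48228544/19683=-2450.26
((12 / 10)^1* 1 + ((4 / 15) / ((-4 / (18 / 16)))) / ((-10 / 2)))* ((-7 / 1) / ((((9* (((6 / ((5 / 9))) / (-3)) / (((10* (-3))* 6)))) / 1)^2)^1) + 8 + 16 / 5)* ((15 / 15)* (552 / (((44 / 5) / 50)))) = -8586774 / 11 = -780615.82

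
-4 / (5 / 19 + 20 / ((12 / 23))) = -0.10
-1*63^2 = -3969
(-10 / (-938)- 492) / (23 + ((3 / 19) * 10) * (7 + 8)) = -10.54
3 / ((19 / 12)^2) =432 / 361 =1.20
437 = 437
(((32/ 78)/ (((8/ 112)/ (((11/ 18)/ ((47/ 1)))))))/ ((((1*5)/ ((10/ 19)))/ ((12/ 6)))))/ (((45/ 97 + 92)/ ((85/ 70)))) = 580448/ 2811270267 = 0.00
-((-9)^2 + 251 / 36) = -3167 / 36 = -87.97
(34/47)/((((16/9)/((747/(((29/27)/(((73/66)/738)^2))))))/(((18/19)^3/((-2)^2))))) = 16444531953/121699758503488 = 0.00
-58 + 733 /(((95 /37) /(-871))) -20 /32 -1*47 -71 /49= -9263964707 /37240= -248763.82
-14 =-14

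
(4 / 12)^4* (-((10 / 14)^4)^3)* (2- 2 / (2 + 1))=-976562500 / 3363432789843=-0.00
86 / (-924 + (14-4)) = -43 / 457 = -0.09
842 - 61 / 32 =26883 / 32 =840.09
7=7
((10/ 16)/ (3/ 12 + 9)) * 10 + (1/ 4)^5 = 25637/ 37888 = 0.68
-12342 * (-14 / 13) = 172788 / 13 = 13291.38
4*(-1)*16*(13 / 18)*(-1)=416 / 9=46.22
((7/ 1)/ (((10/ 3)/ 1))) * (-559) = -11739/ 10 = -1173.90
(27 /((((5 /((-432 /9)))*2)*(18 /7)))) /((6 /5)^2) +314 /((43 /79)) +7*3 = 562.88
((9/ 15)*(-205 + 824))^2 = 137937.96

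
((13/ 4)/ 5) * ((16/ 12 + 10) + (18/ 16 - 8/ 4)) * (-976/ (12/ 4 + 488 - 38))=-199043/ 13590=-14.65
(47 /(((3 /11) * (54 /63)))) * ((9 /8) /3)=3619 /48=75.40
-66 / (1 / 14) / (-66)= 14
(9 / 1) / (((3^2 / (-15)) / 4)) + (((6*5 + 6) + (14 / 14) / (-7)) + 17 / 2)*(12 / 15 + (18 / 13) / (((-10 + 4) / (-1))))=-12993 / 910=-14.28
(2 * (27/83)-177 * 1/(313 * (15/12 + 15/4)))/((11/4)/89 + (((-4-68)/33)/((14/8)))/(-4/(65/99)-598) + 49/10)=0.11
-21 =-21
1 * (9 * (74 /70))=333 /35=9.51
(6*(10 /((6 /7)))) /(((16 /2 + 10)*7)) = 5 /9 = 0.56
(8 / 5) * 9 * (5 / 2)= 36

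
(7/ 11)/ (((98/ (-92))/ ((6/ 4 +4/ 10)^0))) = -0.60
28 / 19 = 1.47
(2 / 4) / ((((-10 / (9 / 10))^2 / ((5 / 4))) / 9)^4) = 0.00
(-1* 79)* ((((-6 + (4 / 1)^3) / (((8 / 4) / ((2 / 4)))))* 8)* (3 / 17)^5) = -2226852 / 1419857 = -1.57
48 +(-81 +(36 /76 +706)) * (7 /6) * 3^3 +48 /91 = 34149390 /1729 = 19750.95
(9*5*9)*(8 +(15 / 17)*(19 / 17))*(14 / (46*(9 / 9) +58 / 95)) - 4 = 25810283 / 23698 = 1089.13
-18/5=-3.60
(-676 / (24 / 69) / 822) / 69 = -0.03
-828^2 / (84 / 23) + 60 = -1313616 / 7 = -187659.43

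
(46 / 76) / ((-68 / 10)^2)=575 / 43928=0.01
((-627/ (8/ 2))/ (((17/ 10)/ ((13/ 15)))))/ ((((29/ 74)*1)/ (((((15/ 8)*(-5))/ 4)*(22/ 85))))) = 16587285/ 134096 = 123.70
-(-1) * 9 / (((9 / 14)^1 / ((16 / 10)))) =112 / 5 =22.40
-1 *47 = -47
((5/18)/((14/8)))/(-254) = -5/8001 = -0.00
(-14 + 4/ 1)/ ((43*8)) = -5/ 172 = -0.03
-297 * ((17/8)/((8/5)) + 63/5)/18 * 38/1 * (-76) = 53096241/80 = 663703.01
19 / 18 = 1.06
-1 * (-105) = 105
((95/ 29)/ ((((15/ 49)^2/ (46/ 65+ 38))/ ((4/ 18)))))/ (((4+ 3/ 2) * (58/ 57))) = 4361541352/ 81177525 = 53.73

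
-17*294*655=-3273690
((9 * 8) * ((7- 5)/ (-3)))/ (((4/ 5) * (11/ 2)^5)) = -1920/ 161051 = -0.01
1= 1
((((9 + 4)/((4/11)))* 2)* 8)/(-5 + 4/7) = -4004/31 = -129.16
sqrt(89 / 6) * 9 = 34.66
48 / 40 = 6 / 5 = 1.20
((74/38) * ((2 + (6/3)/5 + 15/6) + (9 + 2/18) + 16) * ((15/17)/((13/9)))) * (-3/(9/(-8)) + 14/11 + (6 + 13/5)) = 206769653/461890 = 447.66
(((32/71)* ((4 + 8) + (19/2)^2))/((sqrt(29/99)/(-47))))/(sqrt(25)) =-461352* sqrt(319)/10295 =-800.39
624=624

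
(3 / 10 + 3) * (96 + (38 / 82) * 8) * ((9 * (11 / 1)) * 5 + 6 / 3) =33523644 / 205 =163529.97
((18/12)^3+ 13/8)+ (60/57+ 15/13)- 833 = -203971/247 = -825.79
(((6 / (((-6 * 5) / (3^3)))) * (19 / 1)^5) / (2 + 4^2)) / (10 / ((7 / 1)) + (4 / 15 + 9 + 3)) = -155994237 / 2876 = -54240.00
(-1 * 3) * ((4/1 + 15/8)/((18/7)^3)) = -1.04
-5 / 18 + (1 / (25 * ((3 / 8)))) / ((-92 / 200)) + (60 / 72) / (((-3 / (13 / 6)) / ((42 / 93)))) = -15044 / 19251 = -0.78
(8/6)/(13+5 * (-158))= -0.00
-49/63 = -7/9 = -0.78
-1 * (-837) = 837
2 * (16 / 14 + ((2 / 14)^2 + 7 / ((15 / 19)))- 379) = -542386 / 735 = -737.94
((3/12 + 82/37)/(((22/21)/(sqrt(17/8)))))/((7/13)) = 14235 * sqrt(34)/13024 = 6.37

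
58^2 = 3364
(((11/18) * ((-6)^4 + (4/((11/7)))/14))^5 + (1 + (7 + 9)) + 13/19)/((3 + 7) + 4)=349861919477063686795/15707034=22274219275075.34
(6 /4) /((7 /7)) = 3 /2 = 1.50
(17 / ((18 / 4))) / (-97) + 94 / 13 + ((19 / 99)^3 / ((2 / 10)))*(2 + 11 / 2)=6082585855 / 815698026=7.46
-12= -12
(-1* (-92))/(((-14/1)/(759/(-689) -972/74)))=16695102/178451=93.56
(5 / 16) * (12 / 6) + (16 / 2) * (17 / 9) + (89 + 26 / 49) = 371381 / 3528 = 105.27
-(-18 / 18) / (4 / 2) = 1 / 2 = 0.50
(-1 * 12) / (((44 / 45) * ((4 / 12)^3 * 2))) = -3645 / 22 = -165.68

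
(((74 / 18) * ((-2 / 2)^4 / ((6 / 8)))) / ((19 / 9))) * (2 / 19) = 296 / 1083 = 0.27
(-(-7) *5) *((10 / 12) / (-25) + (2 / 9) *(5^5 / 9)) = 437311 / 162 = 2699.45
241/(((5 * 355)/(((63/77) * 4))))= 8676/19525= 0.44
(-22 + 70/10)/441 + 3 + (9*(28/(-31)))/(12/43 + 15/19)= -2051720/442029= -4.64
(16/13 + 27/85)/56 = 1711/61880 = 0.03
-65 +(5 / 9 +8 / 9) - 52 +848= 6592 / 9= 732.44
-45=-45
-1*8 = -8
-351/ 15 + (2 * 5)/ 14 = -794/ 35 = -22.69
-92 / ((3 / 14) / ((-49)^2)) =-3092488 / 3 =-1030829.33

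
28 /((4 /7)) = 49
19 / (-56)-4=-243 / 56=-4.34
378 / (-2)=-189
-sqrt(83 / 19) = -2.09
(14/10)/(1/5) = 7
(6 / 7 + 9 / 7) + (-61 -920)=-6852 / 7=-978.86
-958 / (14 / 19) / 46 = -28.26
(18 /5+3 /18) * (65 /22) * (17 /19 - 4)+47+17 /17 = 33713 /2508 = 13.44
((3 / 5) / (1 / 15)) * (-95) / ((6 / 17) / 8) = -19380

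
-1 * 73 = -73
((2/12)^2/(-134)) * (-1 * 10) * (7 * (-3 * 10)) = -175/402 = -0.44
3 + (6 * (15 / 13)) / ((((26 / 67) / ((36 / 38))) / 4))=226713 / 3211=70.61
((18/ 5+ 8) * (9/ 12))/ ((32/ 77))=6699/ 320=20.93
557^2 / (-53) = -310249 / 53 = -5853.75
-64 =-64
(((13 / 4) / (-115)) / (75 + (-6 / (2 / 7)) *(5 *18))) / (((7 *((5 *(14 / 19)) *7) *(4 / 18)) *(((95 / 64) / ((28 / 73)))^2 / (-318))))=-50798592 / 6163971034375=-0.00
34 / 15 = 2.27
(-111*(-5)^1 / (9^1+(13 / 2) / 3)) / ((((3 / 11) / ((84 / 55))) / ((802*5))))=74778480 / 67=1116096.72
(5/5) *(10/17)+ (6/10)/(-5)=199/425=0.47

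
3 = 3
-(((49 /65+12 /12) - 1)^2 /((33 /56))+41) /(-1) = 5850881 /139425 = 41.96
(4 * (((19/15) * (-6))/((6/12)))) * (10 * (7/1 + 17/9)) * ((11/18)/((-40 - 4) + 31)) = 267520/1053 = 254.06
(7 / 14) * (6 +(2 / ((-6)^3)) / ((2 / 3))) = 431 / 144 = 2.99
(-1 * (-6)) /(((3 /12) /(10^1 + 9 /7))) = 1896 /7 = 270.86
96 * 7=672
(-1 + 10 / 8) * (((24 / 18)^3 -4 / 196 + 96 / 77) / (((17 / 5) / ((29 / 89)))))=446455 / 5180868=0.09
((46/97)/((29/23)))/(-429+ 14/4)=-0.00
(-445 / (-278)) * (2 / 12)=445 / 1668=0.27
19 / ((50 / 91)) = 34.58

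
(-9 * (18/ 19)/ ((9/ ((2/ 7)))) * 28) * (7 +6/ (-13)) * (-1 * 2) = 24480/ 247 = 99.11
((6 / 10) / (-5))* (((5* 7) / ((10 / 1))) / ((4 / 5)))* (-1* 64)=168 / 5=33.60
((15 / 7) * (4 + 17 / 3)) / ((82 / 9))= 1305 / 574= 2.27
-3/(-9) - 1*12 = -35/3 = -11.67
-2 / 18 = -1 / 9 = -0.11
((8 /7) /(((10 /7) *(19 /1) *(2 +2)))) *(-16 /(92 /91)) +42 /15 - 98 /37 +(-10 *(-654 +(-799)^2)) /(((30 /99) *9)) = -567145222061 /242535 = -2338405.68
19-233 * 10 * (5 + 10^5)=-233011631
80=80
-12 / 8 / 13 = -3 / 26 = -0.12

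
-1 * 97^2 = -9409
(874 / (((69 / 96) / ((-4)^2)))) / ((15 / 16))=311296 / 15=20753.07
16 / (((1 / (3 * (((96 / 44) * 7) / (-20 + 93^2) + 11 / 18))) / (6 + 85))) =762312824 / 284757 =2677.06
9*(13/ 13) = 9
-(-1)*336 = 336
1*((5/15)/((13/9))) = 3/13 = 0.23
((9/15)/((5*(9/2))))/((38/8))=8/1425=0.01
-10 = -10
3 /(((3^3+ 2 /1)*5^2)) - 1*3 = -2172 /725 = -3.00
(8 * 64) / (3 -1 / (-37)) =1184 / 7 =169.14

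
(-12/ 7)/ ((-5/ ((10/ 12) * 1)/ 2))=4/ 7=0.57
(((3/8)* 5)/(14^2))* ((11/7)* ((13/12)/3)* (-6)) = -715/21952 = -0.03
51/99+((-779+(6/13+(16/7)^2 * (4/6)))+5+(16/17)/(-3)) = -275112731/357357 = -769.85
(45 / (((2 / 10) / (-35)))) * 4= -31500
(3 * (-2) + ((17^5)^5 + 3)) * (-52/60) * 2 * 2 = -300072625442116923704857639534808/15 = -20004841696141128246990510000000.00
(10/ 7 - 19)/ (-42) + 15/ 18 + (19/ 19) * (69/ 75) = 7981/ 3675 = 2.17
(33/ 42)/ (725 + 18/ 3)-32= -327477/ 10234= -32.00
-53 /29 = -1.83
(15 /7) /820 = 3 /1148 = 0.00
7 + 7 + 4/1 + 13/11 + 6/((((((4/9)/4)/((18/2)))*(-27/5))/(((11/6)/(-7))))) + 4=3600/77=46.75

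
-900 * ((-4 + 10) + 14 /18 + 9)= -14200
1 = 1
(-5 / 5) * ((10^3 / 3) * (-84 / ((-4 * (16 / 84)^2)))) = -385875 / 2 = -192937.50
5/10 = 1/2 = 0.50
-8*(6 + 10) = -128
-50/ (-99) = 50/ 99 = 0.51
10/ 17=0.59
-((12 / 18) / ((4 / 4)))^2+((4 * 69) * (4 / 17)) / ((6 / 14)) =23116 / 153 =151.08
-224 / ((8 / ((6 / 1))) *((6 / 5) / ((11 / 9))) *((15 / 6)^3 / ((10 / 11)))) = -448 / 45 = -9.96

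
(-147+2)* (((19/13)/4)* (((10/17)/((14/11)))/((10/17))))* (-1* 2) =30305/364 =83.26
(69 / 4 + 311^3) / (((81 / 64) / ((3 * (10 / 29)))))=19251358880 / 783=24586665.24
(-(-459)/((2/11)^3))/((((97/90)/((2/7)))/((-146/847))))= -3489.58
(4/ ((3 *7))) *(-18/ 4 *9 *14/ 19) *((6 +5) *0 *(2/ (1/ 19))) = 0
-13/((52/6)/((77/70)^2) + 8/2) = -4719/4052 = -1.16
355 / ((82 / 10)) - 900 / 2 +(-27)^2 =13214 / 41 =322.29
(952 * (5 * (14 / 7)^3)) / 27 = 38080 / 27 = 1410.37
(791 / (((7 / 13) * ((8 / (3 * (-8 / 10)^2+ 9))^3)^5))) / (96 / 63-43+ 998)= 107567430878282241135345476642434614196593 / 658210816000000000000000000000000000000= 163.42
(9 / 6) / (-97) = -3 / 194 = -0.02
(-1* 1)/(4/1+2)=-1/6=-0.17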